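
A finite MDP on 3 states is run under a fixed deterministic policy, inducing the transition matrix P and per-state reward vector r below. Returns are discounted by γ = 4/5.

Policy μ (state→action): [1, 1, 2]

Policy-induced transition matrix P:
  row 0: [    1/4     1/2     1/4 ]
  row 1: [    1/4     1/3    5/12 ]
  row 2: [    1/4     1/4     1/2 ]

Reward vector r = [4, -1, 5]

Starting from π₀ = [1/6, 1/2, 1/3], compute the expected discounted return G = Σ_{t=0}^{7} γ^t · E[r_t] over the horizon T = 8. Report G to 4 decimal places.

t=0: π = [0.1667, 0.5000, 0.3333], E[r] = 1.8333, γ^t·E[r] = 1.833333, running G = 1.833333
t=1: π = [0.2500, 0.3333, 0.4167], E[r] = 2.7500, γ^t·E[r] = 2.200000, running G = 4.033333
t=2: π = [0.2500, 0.3403, 0.4097], E[r] = 2.7083, γ^t·E[r] = 1.733333, running G = 5.766667
t=3: π = [0.2500, 0.3409, 0.4091], E[r] = 2.7049, γ^t·E[r] = 1.384889, running G = 7.151556
t=4: π = [0.2500, 0.3409, 0.4091], E[r] = 2.7046, γ^t·E[r] = 1.107793, running G = 8.259348
t=5: π = [0.2500, 0.3409, 0.4091], E[r] = 2.7045, γ^t·E[r] = 0.886226, running G = 9.145574
t=6: π = [0.2500, 0.3409, 0.4091], E[r] = 2.7045, γ^t·E[r] = 0.708980, running G = 9.854555
t=7: π = [0.2500, 0.3409, 0.4091], E[r] = 2.7045, γ^t·E[r] = 0.567184, running G = 10.421739

G = 10.4217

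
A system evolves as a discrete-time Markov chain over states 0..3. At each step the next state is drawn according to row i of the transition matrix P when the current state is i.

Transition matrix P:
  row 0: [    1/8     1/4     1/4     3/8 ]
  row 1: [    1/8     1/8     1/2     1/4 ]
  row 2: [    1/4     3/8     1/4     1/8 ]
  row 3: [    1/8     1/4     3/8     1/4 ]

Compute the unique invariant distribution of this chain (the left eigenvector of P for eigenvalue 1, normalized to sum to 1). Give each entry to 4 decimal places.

π = [0.1680, 0.2604, 0.3436, 0.2280]

Balance equations π_j = Σ_i π_i·P[i][j]:
  π_0 = 1/8·π_0 + 1/8·π_1 + 1/4·π_2 + 1/8·π_3
  π_1 = 1/4·π_0 + 1/8·π_1 + 3/8·π_2 + 1/4·π_3
  π_2 = 1/4·π_0 + 1/2·π_1 + 1/4·π_2 + 3/8·π_3
  normalize: π_0 + π_1 + π_2 + π_3 = 1
Solving the linear system gives exactly π = [109/649, 169/649, 223/649, 148/649].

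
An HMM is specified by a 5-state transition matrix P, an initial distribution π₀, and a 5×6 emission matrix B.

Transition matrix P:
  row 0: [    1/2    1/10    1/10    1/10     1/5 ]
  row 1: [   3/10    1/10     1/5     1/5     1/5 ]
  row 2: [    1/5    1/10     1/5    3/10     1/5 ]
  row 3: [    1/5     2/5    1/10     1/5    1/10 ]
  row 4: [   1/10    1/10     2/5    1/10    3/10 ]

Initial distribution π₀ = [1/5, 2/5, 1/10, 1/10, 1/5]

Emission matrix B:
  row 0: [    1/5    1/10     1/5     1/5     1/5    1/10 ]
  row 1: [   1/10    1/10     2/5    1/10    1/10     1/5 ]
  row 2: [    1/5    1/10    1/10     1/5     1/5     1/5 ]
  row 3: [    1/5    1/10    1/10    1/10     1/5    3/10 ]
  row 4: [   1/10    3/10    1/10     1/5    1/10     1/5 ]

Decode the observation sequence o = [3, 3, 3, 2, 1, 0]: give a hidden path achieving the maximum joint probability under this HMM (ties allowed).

t=0: δ = [4.000e-02, 4.000e-02, 2.000e-02, 1.000e-02, 4.000e-02]  (obs o_0=3)
t=1: δ = [4.000e-03, 4.000e-04, 3.200e-03, 8.000e-04, 2.400e-03]  ψ = [0, 0, 4, 1, 4]  (obs o_1=3)
t=2: δ = [4.000e-04, 4.000e-05, 1.920e-04, 9.600e-05, 1.600e-04]  ψ = [0, 0, 4, 2, 0]  (obs o_2=3)
t=3: δ = [4.000e-05, 1.600e-05, 6.400e-06, 5.760e-06, 8.000e-06]  ψ = [0, 0, 4, 2, 0]  (obs o_3=2)
t=4: δ = [2.000e-06, 4.000e-07, 4.000e-07, 4.000e-07, 2.400e-06]  ψ = [0, 0, 0, 0, 0]  (obs o_4=1)
t=5: δ = [2.000e-07, 2.400e-08, 1.920e-07, 4.800e-08, 7.200e-08]  ψ = [0, 4, 4, 4, 4]  (obs o_5=0)
backtrack: best end state = 0; path = [0, 0, 0, 0, 0, 0]

path = [0, 0, 0, 0, 0, 0]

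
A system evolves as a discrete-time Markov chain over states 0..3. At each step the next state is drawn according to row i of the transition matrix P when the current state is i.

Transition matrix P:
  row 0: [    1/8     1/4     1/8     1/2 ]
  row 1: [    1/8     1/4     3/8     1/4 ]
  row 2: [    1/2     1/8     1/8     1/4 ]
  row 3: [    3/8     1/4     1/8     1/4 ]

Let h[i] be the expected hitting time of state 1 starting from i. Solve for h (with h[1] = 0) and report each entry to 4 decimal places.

h = [4.2667, 0.0000, 4.8000, 4.2667]

First-step conditioning: h[1] = 0; for i ≠ 1, h[i] = 1 + Σ_k P[i][k]·h[k].
  h[0] = 1 + 1/8·h[0] + 1/8·h[2] + 1/2·h[3]
  h[2] = 1 + 1/2·h[0] + 1/8·h[2] + 1/4·h[3]
  h[3] = 1 + 3/8·h[0] + 1/8·h[2] + 1/4·h[3]
Solving the 3×3 linear system over states ≠ 1 gives exactly h = [64/15, 0, 24/5, 64/15] (h[1] = 0 is the target).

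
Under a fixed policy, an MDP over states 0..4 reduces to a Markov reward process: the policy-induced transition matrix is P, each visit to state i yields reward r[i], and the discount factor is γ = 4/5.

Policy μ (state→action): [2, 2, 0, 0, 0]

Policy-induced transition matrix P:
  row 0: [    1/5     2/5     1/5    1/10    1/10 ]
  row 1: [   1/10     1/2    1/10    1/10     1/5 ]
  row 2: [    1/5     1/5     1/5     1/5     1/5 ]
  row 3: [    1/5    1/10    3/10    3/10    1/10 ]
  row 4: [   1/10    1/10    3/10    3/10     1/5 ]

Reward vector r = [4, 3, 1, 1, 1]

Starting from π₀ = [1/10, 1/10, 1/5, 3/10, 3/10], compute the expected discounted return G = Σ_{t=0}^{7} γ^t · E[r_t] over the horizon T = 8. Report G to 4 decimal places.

G = 7.7459

t=0: π = [0.1000, 0.1000, 0.2000, 0.3000, 0.3000], E[r] = 1.5000, γ^t·E[r] = 1.500000, running G = 1.500000
t=1: π = [0.1600, 0.1900, 0.2500, 0.2400, 0.1600], E[r] = 1.8600, γ^t·E[r] = 1.488000, running G = 2.988000
t=2: π = [0.1650, 0.2490, 0.2210, 0.2050, 0.1600], E[r] = 1.9930, γ^t·E[r] = 1.275520, running G = 4.263520
t=3: π = [0.1591, 0.2712, 0.2116, 0.1951, 0.1630], E[r] = 2.0197, γ^t·E[r] = 1.034086, running G = 5.297606
t=4: π = [0.1566, 0.2774, 0.2087, 0.1928, 0.1646], E[r] = 2.0245, γ^t·E[r] = 0.829227, running G = 6.126833
t=5: π = [0.1558, 0.2788, 0.2080, 0.1923, 0.1651], E[r] = 2.0250, γ^t·E[r] = 0.663551, running G = 6.790384
t=6: π = [0.1556, 0.2791, 0.2079, 0.1923, 0.1652], E[r] = 2.0250, γ^t·E[r] = 0.530831, running G = 7.321215
t=7: π = [0.1556, 0.2791, 0.2078, 0.1923, 0.1652], E[r] = 2.0249, γ^t·E[r] = 0.424655, running G = 7.745871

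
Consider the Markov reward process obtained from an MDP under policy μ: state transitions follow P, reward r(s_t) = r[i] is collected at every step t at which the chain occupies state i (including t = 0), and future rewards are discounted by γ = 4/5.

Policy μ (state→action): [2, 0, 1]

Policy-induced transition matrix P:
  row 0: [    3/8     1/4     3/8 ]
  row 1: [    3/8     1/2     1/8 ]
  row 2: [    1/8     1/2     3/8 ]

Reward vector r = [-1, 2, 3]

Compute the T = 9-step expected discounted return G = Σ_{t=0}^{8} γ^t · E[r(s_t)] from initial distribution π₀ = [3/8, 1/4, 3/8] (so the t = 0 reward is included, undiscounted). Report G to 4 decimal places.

G = 5.8526

t=0: π = [0.3750, 0.2500, 0.3750], E[r] = 1.2500, γ^t·E[r] = 1.250000, running G = 1.250000
t=1: π = [0.2813, 0.4063, 0.3125], E[r] = 1.4688, γ^t·E[r] = 1.175000, running G = 2.425000
t=2: π = [0.2969, 0.4297, 0.2734], E[r] = 1.3828, γ^t·E[r] = 0.885000, running G = 3.310000
t=3: π = [0.3066, 0.4258, 0.2676], E[r] = 1.3477, γ^t·E[r] = 0.690000, running G = 4.000000
t=4: π = [0.3081, 0.4233, 0.2686], E[r] = 1.3442, γ^t·E[r] = 0.550600, running G = 4.550600
t=5: π = [0.3079, 0.4230, 0.2692], E[r] = 1.3456, γ^t·E[r] = 0.440920, running G = 4.991520
t=6: π = [0.3077, 0.4230, 0.2693], E[r] = 1.3461, γ^t·E[r] = 0.352880, running G = 5.344400
t=7: π = [0.3077, 0.4231, 0.2692], E[r] = 1.3462, γ^t·E[r] = 0.282315, running G = 5.626715
t=8: π = [0.3077, 0.4231, 0.2692], E[r] = 1.3462, γ^t·E[r] = 0.225849, running G = 5.852564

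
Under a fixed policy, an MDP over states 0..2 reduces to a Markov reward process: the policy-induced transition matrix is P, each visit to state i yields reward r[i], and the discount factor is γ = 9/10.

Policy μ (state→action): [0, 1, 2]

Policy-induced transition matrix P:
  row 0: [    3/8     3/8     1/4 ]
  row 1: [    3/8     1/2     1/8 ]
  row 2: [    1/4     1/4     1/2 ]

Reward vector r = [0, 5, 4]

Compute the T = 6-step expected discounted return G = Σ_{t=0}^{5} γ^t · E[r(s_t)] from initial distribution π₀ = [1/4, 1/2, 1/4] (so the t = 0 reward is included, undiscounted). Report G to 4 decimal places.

G = 14.6469

t=0: π = [0.2500, 0.5000, 0.2500], E[r] = 3.5000, γ^t·E[r] = 3.500000, running G = 3.500000
t=1: π = [0.3438, 0.4063, 0.2500], E[r] = 3.0313, γ^t·E[r] = 2.728125, running G = 6.228125
t=2: π = [0.3438, 0.3945, 0.2617], E[r] = 3.0195, γ^t·E[r] = 2.445820, running G = 8.673945
t=3: π = [0.3423, 0.3916, 0.2661], E[r] = 3.0225, γ^t·E[r] = 2.203374, running G = 10.877319
t=4: π = [0.3417, 0.3907, 0.2676], E[r] = 3.0237, γ^t·E[r] = 1.983878, running G = 12.861197
t=5: π = [0.3416, 0.3904, 0.2681], E[r] = 3.0242, γ^t·E[r] = 1.785747, running G = 14.646944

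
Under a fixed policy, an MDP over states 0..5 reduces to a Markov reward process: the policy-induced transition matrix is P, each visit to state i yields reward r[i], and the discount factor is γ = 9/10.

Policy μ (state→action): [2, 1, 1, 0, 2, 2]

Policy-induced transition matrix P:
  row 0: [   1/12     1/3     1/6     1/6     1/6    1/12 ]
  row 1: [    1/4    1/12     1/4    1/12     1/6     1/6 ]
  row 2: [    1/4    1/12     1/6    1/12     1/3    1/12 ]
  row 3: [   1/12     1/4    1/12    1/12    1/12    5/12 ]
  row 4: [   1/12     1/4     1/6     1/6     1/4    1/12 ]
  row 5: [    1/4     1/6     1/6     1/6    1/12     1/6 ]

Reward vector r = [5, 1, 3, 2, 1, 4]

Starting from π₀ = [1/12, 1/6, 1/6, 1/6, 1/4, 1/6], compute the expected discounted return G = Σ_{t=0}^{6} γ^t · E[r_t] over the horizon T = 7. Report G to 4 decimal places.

t=0: π = [0.0833, 0.1667, 0.1667, 0.1667, 0.2500, 0.1667], E[r] = 2.3333, γ^t·E[r] = 2.333333, running G = 2.333333
t=1: π = [0.1667, 0.1875, 0.1667, 0.1250, 0.1875, 0.1667], E[r] = 2.6250, γ^t·E[r] = 2.362500, running G = 4.695833
t=2: π = [0.1701, 0.1910, 0.1719, 0.1267, 0.1858, 0.1545], E[r] = 2.6146, γ^t·E[r] = 2.117813, running G = 6.813646
t=3: π = [0.1696, 0.1908, 0.1720, 0.1259, 0.1874, 0.1544], E[r] = 2.6113, γ^t·E[r] = 1.903605, running G = 8.717251
t=4: π = [0.1695, 0.1908, 0.1721, 0.1259, 0.1876, 0.1541], E[r] = 2.6104, γ^t·E[r] = 1.712691, running G = 10.429943
t=5: π = [0.1695, 0.1908, 0.1721, 0.1259, 0.1876, 0.1541], E[r] = 2.6102, γ^t·E[r] = 1.541284, running G = 11.971226
t=6: π = [0.1695, 0.1908, 0.1721, 0.1259, 0.1877, 0.1540], E[r] = 2.6102, γ^t·E[r] = 1.387158, running G = 13.358384

G = 13.3584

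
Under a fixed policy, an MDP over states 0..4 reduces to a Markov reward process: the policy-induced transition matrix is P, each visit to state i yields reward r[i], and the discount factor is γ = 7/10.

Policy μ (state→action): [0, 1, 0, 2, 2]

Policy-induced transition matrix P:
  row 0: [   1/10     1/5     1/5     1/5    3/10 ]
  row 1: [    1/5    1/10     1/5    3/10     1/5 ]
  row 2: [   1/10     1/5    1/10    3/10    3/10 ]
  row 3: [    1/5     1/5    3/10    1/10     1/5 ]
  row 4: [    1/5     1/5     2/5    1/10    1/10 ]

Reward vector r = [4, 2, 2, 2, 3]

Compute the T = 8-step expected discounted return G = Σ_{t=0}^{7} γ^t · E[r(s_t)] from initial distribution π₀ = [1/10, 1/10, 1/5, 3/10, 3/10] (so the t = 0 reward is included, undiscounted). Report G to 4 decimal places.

t=0: π = [0.1000, 0.1000, 0.2000, 0.3000, 0.3000], E[r] = 2.5000, γ^t·E[r] = 2.500000, running G = 2.500000
t=1: π = [0.1700, 0.1900, 0.2700, 0.1700, 0.2000], E[r] = 2.5400, γ^t·E[r] = 1.778000, running G = 4.278000
t=2: π = [0.1560, 0.1810, 0.2300, 0.2090, 0.2240], E[r] = 2.5360, γ^t·E[r] = 1.242640, running G = 5.520640
t=3: π = [0.1614, 0.1819, 0.2427, 0.1978, 0.2162], E[r] = 2.5390, γ^t·E[r] = 0.870877, running G = 6.391517
t=4: π = [0.1596, 0.1818, 0.2388, 0.2011, 0.2188], E[r] = 2.5380, γ^t·E[r] = 0.609367, running G = 7.000884
t=5: π = [0.1602, 0.1818, 0.2400, 0.2001, 0.2180], E[r] = 2.5383, γ^t·E[r] = 0.426610, running G = 7.427493
t=6: π = [0.1600, 0.1818, 0.2396, 0.2004, 0.2182], E[r] = 2.5382, γ^t·E[r] = 0.298615, running G = 7.726109
t=7: π = [0.1600, 0.1818, 0.2397, 0.2003, 0.2181], E[r] = 2.5382, γ^t·E[r] = 0.209033, running G = 7.935142

G = 7.9351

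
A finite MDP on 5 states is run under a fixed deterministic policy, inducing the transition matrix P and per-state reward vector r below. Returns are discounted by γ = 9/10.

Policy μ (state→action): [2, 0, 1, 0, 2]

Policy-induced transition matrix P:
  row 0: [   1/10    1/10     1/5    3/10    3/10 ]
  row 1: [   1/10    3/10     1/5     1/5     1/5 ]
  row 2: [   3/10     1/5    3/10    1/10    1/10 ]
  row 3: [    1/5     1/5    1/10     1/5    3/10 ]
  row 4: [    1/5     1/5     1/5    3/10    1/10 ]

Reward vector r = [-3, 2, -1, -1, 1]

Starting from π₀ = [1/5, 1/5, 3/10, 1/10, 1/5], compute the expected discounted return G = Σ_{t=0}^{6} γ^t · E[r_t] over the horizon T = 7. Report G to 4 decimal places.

t=0: π = [0.2000, 0.2000, 0.3000, 0.1000, 0.2000], E[r] = -0.4000, γ^t·E[r] = -0.400000, running G = -0.400000
t=1: π = [0.1900, 0.2000, 0.2200, 0.2100, 0.1800], E[r] = -0.4200, γ^t·E[r] = -0.378000, running G = -0.778000
t=2: π = [0.1830, 0.2010, 0.2010, 0.2150, 0.2000], E[r] = -0.3630, γ^t·E[r] = -0.294030, running G = -1.072030
t=3: π = [0.1817, 0.2018, 0.1986, 0.2182, 0.1997], E[r] = -0.3586, γ^t·E[r] = -0.261419, running G = -1.333449
t=4: π = [0.1815, 0.2020, 0.1980, 0.2183, 0.2002], E[r] = -0.3567, γ^t·E[r] = -0.234011, running G = -1.567461
t=5: π = [0.1815, 0.2021, 0.1980, 0.2184, 0.2002], E[r] = -0.3564, γ^t·E[r] = -0.210472, running G = -1.777932
t=6: π = [0.1814, 0.2021, 0.1980, 0.2184, 0.2002], E[r] = -0.3564, γ^t·E[r] = -0.189395, running G = -1.967327

G = -1.9673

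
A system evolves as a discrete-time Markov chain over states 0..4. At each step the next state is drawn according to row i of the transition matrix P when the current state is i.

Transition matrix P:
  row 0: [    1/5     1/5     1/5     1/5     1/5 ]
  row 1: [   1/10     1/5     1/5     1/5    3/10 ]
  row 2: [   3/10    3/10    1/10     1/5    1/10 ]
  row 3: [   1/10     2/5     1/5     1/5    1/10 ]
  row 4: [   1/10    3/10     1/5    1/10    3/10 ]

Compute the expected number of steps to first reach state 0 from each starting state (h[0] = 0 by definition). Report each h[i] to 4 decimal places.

First-step conditioning: h[0] = 0; for i ≠ 0, h[i] = 1 + Σ_k P[i][k]·h[k].
  h[1] = 1 + 1/5·h[1] + 1/5·h[2] + 1/5·h[3] + 3/10·h[4]
  h[2] = 1 + 3/10·h[1] + 1/10·h[2] + 1/5·h[3] + 1/10·h[4]
  h[3] = 1 + 2/5·h[1] + 1/5·h[2] + 1/5·h[3] + 1/10·h[4]
  h[4] = 1 + 3/10·h[1] + 1/5·h[2] + 1/10·h[3] + 3/10·h[4]
Solving the 4×4 linear system over states ≠ 0 gives exactly h = [0, 22/3, 6, 22/3, 22/3] (h[0] = 0 is the target).

h = [0.0000, 7.3333, 6.0000, 7.3333, 7.3333]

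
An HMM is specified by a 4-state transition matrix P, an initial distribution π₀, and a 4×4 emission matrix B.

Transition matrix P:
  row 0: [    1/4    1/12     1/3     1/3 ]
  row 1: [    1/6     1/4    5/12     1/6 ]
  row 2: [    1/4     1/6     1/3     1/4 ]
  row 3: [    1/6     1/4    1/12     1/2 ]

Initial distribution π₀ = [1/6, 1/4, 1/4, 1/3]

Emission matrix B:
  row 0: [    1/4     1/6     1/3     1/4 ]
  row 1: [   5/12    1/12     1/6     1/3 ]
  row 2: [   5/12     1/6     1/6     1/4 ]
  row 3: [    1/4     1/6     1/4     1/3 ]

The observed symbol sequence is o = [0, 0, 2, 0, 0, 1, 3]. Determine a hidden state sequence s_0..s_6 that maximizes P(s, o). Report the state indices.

t=0: δ = [4.167e-02, 1.042e-01, 1.042e-01, 8.333e-02]  (obs o_0=0)
t=1: δ = [6.510e-03, 1.085e-02, 1.808e-02, 1.042e-02]  ψ = [2, 1, 1, 3]  (obs o_1=0)
t=2: δ = [1.507e-03, 5.023e-04, 1.005e-03, 1.302e-03]  ψ = [2, 2, 2, 3]  (obs o_2=2)
t=3: δ = [9.419e-05, 1.356e-04, 2.093e-04, 1.628e-04]  ψ = [0, 3, 0, 3]  (obs o_3=0)
t=4: δ = [1.308e-05, 1.695e-05, 2.907e-05, 2.035e-05]  ψ = [2, 3, 2, 3]  (obs o_4=0)
t=5: δ = [1.211e-06, 4.239e-07, 1.615e-06, 1.695e-06]  ψ = [2, 3, 2, 3]  (obs o_5=1)
t=6: δ = [1.009e-07, 1.413e-07, 1.346e-07, 2.826e-07]  ψ = [2, 3, 2, 3]  (obs o_6=3)
backtrack: best end state = 3; path = [3, 3, 3, 3, 3, 3, 3]

path = [3, 3, 3, 3, 3, 3, 3]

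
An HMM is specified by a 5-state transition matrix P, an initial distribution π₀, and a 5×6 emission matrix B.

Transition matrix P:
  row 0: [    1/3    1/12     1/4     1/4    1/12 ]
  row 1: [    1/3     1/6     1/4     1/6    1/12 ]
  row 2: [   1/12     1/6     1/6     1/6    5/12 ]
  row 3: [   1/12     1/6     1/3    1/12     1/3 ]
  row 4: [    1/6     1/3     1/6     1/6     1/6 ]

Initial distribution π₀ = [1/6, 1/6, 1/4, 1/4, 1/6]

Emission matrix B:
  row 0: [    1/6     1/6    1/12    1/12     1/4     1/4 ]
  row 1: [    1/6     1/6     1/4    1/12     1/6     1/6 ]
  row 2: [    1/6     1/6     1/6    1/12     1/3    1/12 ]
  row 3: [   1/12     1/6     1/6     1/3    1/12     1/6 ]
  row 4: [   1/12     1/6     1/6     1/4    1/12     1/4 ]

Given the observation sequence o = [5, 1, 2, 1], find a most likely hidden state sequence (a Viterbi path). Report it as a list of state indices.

path = [3, 4, 1, 0]

t=0: δ = [4.167e-02, 2.778e-02, 2.083e-02, 4.167e-02, 4.167e-02]  (obs o_0=5)
t=1: δ = [2.315e-03, 2.315e-03, 2.315e-03, 1.736e-03, 2.315e-03]  ψ = [0, 4, 3, 0, 3]  (obs o_1=1)
t=2: δ = [6.430e-05, 1.929e-04, 9.645e-05, 9.645e-05, 1.608e-04]  ψ = [0, 4, 0, 0, 2]  (obs o_2=2)
t=3: δ = [1.072e-05, 8.931e-06, 8.038e-06, 5.358e-06, 6.698e-06]  ψ = [1, 4, 1, 1, 2]  (obs o_3=1)
backtrack: best end state = 0; path = [3, 4, 1, 0]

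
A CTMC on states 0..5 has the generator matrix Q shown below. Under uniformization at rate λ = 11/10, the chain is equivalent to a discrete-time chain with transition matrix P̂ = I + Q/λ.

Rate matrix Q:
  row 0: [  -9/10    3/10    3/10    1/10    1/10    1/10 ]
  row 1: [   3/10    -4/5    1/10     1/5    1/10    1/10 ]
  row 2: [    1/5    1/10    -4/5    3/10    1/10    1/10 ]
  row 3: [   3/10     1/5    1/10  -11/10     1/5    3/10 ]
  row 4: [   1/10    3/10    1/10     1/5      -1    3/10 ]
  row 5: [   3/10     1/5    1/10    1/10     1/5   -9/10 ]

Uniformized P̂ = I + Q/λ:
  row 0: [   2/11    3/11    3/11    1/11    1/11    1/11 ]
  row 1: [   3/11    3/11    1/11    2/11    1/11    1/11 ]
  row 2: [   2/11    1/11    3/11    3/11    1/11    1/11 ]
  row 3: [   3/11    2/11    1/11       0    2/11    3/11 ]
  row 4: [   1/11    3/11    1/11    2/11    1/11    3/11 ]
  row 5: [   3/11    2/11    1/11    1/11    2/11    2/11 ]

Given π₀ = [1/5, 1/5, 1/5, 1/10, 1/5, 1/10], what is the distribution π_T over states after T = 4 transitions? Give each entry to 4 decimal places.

t=0: π = [0.2000, 0.2000, 0.2000, 0.1000, 0.2000, 0.1000]
t=1: π = [0.2000, 0.2182, 0.1636, 0.1545, 0.1091, 0.1545]
t=2: π = [0.2198, 0.2149, 0.1570, 0.1364, 0.1190, 0.1529]
t=3: π = [0.2168, 0.2179, 0.1594, 0.1374, 0.1172, 0.1512]
t=4: π = [0.2172, 0.2175, 0.1593, 0.1379, 0.1172, 0.1510]

π = [0.2172, 0.2175, 0.1593, 0.1379, 0.1172, 0.1510]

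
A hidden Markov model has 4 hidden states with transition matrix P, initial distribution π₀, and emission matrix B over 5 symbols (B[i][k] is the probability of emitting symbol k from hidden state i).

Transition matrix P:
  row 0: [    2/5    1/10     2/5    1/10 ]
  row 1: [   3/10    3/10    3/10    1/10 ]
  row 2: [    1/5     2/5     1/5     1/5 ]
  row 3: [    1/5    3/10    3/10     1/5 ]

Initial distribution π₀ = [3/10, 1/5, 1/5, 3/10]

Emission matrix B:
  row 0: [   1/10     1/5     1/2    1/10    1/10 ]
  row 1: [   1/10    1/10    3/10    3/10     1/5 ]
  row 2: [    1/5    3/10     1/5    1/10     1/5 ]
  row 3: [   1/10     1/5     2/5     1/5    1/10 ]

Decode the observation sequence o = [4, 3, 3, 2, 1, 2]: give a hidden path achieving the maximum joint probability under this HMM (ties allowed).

path = [2, 1, 1, 0, 0, 0]

t=0: δ = [3.000e-02, 4.000e-02, 4.000e-02, 3.000e-02]  (obs o_0=4)
t=1: δ = [1.200e-03, 4.800e-03, 1.200e-03, 1.600e-03]  ψ = [0, 2, 0, 2]  (obs o_1=3)
t=2: δ = [1.440e-04, 4.320e-04, 1.440e-04, 9.600e-05]  ψ = [1, 1, 1, 1]  (obs o_2=3)
t=3: δ = [6.480e-05, 3.888e-05, 2.592e-05, 1.728e-05]  ψ = [1, 1, 1, 1]  (obs o_3=2)
t=4: δ = [5.184e-06, 1.166e-06, 7.776e-06, 1.296e-06]  ψ = [0, 1, 0, 0]  (obs o_4=1)
t=5: δ = [1.037e-06, 9.331e-07, 4.147e-07, 6.221e-07]  ψ = [0, 2, 0, 2]  (obs o_5=2)
backtrack: best end state = 0; path = [2, 1, 1, 0, 0, 0]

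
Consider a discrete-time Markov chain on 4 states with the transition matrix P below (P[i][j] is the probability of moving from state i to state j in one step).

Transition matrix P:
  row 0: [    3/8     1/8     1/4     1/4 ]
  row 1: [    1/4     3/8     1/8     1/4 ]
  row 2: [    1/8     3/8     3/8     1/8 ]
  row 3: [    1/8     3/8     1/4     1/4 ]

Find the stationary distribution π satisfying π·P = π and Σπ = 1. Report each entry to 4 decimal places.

π = [0.2200, 0.3200, 0.2400, 0.2200]

Balance equations π_j = Σ_i π_i·P[i][j]:
  π_0 = 3/8·π_0 + 1/4·π_1 + 1/8·π_2 + 1/8·π_3
  π_1 = 1/8·π_0 + 3/8·π_1 + 3/8·π_2 + 3/8·π_3
  π_2 = 1/4·π_0 + 1/8·π_1 + 3/8·π_2 + 1/4·π_3
  normalize: π_0 + π_1 + π_2 + π_3 = 1
Solving the linear system gives exactly π = [11/50, 8/25, 6/25, 11/50].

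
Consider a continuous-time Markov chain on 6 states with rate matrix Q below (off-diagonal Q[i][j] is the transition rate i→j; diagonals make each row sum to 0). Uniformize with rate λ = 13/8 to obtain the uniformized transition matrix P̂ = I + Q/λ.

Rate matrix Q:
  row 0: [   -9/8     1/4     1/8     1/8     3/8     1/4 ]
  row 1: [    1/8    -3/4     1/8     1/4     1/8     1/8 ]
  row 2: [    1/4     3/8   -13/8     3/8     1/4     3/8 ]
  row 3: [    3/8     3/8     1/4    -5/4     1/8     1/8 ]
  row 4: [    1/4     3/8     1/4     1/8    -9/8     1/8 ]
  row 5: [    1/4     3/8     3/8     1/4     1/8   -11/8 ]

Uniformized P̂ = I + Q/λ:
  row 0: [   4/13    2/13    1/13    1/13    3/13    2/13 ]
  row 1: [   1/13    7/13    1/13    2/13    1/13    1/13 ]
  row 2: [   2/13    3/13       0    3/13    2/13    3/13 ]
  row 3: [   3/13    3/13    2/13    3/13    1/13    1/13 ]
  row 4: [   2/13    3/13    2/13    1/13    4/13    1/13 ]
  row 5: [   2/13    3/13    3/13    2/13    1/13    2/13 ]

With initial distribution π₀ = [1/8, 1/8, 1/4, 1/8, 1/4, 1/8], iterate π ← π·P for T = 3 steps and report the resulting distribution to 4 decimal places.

π = [0.1688, 0.3090, 0.1091, 0.1491, 0.1472, 0.1168]

t=0: π = [0.1250, 0.1250, 0.2500, 0.1250, 0.2500, 0.1250]
t=1: π = [0.1731, 0.2596, 0.1058, 0.1538, 0.1731, 0.1346]
t=2: π = [0.1723, 0.2973, 0.1146, 0.1472, 0.1516, 0.1169]
t=3: π = [0.1688, 0.3090, 0.1091, 0.1491, 0.1472, 0.1168]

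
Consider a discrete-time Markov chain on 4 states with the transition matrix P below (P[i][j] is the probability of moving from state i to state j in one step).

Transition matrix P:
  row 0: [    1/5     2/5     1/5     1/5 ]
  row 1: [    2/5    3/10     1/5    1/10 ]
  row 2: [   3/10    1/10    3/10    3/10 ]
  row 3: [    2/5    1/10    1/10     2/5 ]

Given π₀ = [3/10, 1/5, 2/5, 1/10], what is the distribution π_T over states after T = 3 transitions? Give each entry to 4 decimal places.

t=0: π = [0.3000, 0.2000, 0.4000, 0.1000]
t=1: π = [0.3000, 0.2300, 0.2300, 0.2400]
t=2: π = [0.3170, 0.2360, 0.1990, 0.2480]
t=3: π = [0.3167, 0.2423, 0.1951, 0.2459]

π = [0.3167, 0.2423, 0.1951, 0.2459]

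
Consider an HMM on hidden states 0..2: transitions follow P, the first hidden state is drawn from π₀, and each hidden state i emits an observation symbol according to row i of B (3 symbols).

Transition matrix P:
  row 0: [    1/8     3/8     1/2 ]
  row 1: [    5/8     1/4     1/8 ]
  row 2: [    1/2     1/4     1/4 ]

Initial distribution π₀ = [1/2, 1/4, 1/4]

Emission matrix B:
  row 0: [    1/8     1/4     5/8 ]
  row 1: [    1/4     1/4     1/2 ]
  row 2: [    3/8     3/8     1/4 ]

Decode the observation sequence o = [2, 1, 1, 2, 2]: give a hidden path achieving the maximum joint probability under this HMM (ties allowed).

path = [0, 2, 0, 1, 0]

t=0: δ = [3.125e-01, 1.250e-01, 6.250e-02]  (obs o_0=2)
t=1: δ = [1.953e-02, 2.930e-02, 5.859e-02]  ψ = [1, 0, 0]  (obs o_1=1)
t=2: δ = [7.324e-03, 3.662e-03, 5.493e-03]  ψ = [2, 2, 2]  (obs o_2=1)
t=3: δ = [1.717e-03, 1.373e-03, 9.155e-04]  ψ = [2, 0, 0]  (obs o_3=2)
t=4: δ = [5.364e-04, 3.219e-04, 2.146e-04]  ψ = [1, 0, 0]  (obs o_4=2)
backtrack: best end state = 0; path = [0, 2, 0, 1, 0]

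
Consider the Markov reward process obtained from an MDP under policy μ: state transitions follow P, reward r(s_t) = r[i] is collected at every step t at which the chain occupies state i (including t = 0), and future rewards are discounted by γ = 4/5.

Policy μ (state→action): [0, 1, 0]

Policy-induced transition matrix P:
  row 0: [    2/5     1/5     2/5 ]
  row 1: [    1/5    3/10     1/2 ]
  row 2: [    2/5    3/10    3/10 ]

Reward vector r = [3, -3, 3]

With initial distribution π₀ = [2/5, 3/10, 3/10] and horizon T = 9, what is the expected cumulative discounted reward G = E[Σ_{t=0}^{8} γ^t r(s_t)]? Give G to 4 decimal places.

t=0: π = [0.4000, 0.3000, 0.3000], E[r] = 1.2000, γ^t·E[r] = 1.200000, running G = 1.200000
t=1: π = [0.3400, 0.2600, 0.4000], E[r] = 1.4400, γ^t·E[r] = 1.152000, running G = 2.352000
t=2: π = [0.3480, 0.2660, 0.3860], E[r] = 1.4040, γ^t·E[r] = 0.898560, running G = 3.250560
t=3: π = [0.3468, 0.2652, 0.3880], E[r] = 1.4088, γ^t·E[r] = 0.721306, running G = 3.971866
t=4: π = [0.3470, 0.2653, 0.3877], E[r] = 1.4081, γ^t·E[r] = 0.576750, running G = 4.548615
t=5: π = [0.3469, 0.2653, 0.3878], E[r] = 1.4082, γ^t·E[r] = 0.461431, running G = 5.010046
t=6: π = [0.3469, 0.2653, 0.3878], E[r] = 1.4082, γ^t·E[r] = 0.369141, running G = 5.379187
t=7: π = [0.3469, 0.2653, 0.3878], E[r] = 1.4082, γ^t·E[r] = 0.295313, running G = 5.674501
t=8: π = [0.3469, 0.2653, 0.3878], E[r] = 1.4082, γ^t·E[r] = 0.236251, running G = 5.910751

G = 5.9108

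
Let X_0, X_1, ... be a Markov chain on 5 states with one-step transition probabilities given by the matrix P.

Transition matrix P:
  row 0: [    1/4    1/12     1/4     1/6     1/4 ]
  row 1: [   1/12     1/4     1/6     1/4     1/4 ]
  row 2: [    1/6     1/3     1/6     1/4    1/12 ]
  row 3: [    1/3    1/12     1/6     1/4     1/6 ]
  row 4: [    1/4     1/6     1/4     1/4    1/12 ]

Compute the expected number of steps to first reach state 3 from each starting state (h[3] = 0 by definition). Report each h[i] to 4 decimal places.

First-step conditioning: h[3] = 0; for i ≠ 3, h[i] = 1 + Σ_k P[i][k]·h[k].
  h[0] = 1 + 1/4·h[0] + 1/12·h[1] + 1/4·h[2] + 1/4·h[4]
  h[1] = 1 + 1/12·h[0] + 1/4·h[1] + 1/6·h[2] + 1/4·h[4]
  h[2] = 1 + 1/6·h[0] + 1/3·h[1] + 1/6·h[2] + 1/12·h[4]
  h[4] = 1 + 1/4·h[0] + 1/6·h[1] + 1/4·h[2] + 1/12·h[4]
Solving the 4×4 linear system over states ≠ 3 gives exactly h = [144/31, 4056/961, 4080/961, 0, 4116/961] (h[3] = 0 is the target).

h = [4.6452, 4.2206, 4.2456, 0.0000, 4.2830]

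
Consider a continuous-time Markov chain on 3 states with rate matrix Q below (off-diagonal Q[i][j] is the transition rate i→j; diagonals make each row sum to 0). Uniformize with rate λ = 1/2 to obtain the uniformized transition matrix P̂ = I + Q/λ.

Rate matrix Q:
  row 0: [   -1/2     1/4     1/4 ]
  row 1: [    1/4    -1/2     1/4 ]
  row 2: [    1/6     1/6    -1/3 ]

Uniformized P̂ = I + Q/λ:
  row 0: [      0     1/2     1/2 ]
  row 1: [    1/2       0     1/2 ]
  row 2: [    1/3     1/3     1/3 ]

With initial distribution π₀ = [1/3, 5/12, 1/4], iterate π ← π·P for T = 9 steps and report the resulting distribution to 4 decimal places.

π = [0.2858, 0.2856, 0.4286]

t=0: π = [0.3333, 0.4167, 0.2500]
t=1: π = [0.2917, 0.2500, 0.4583]
t=2: π = [0.2778, 0.2986, 0.4236]
t=3: π = [0.2905, 0.2801, 0.4294]
t=4: π = [0.2832, 0.2884, 0.4284]
t=5: π = [0.2870, 0.2844, 0.4286]
t=6: π = [0.2851, 0.2864, 0.4286]
t=7: π = [0.2860, 0.2854, 0.4286]
t=8: π = [0.2856, 0.2859, 0.4286]
t=9: π = [0.2858, 0.2856, 0.4286]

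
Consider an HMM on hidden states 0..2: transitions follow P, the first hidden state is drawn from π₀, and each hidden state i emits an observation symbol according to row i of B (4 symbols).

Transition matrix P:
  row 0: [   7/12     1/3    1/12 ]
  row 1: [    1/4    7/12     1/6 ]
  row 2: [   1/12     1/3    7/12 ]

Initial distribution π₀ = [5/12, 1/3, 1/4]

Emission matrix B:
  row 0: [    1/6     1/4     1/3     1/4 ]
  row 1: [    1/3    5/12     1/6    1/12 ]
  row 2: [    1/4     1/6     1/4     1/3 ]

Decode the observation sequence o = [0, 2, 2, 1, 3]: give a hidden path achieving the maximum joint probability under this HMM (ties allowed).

path = [0, 0, 0, 0, 0]

t=0: δ = [6.944e-02, 1.111e-01, 6.250e-02]  (obs o_0=0)
t=1: δ = [1.350e-02, 1.080e-02, 9.115e-03]  ψ = [0, 1, 2]  (obs o_1=2)
t=2: δ = [2.626e-03, 1.050e-03, 1.329e-03]  ψ = [0, 1, 2]  (obs o_2=2)
t=3: δ = [3.829e-04, 3.647e-04, 1.292e-04]  ψ = [0, 0, 2]  (obs o_3=1)
t=4: δ = [5.584e-05, 1.773e-05, 2.513e-05]  ψ = [0, 1, 2]  (obs o_4=3)
backtrack: best end state = 0; path = [0, 0, 0, 0, 0]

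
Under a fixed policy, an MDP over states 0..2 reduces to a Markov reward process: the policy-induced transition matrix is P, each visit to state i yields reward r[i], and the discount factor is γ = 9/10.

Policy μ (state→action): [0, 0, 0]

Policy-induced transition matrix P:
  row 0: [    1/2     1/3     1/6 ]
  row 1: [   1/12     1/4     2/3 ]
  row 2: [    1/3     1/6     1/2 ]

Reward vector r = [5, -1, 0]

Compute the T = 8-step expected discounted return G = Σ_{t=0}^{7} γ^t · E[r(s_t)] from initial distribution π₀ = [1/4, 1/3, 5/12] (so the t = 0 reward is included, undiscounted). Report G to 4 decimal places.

G = 7.3089

t=0: π = [0.2500, 0.3333, 0.4167], E[r] = 0.9167, γ^t·E[r] = 0.916667, running G = 0.916667
t=1: π = [0.2917, 0.2361, 0.4722], E[r] = 1.2222, γ^t·E[r] = 1.100000, running G = 2.016667
t=2: π = [0.3229, 0.2350, 0.4421], E[r] = 1.3796, γ^t·E[r] = 1.117500, running G = 3.134167
t=3: π = [0.3284, 0.2401, 0.4315], E[r] = 1.4020, γ^t·E[r] = 1.022063, running G = 4.156229
t=4: π = [0.3281, 0.2414, 0.4305], E[r] = 1.3989, γ^t·E[r] = 0.917789, running G = 5.074018
t=5: π = [0.3277, 0.2415, 0.4309], E[r] = 1.3968, γ^t·E[r] = 0.824811, running G = 5.898829
t=6: π = [0.3276, 0.2414, 0.4310], E[r] = 1.3965, γ^t·E[r] = 0.742153, running G = 6.640982
t=7: π = [0.3276, 0.2414, 0.4310], E[r] = 1.3965, γ^t·E[r] = 0.667952, running G = 7.308934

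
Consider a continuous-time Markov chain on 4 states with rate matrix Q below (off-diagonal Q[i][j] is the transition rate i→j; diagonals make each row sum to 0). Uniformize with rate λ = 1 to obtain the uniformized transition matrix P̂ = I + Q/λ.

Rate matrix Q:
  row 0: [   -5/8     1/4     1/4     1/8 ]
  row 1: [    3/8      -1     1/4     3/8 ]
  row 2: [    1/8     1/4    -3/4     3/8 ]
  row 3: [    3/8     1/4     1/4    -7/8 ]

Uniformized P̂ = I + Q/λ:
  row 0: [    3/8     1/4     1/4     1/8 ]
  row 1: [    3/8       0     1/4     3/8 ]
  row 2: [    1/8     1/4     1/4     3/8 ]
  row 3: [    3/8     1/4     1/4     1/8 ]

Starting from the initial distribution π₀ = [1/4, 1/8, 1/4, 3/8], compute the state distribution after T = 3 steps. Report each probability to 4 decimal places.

t=0: π = [0.2500, 0.1250, 0.2500, 0.3750]
t=1: π = [0.3125, 0.2188, 0.2500, 0.2188]
t=2: π = [0.3125, 0.1953, 0.2500, 0.2422]
t=3: π = [0.3125, 0.2012, 0.2500, 0.2363]

π = [0.3125, 0.2012, 0.2500, 0.2363]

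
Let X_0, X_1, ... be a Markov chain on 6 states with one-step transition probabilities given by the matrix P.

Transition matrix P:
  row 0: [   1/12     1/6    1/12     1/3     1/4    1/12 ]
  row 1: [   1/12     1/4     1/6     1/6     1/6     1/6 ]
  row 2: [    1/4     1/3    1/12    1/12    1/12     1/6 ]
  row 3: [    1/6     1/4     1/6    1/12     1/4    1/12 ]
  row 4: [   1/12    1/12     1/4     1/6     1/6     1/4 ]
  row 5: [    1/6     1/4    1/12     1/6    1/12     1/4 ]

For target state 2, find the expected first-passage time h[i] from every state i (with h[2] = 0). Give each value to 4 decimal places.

First-step conditioning: h[2] = 0; for i ≠ 2, h[i] = 1 + Σ_k P[i][k]·h[k].
  h[0] = 1 + 1/12·h[0] + 1/6·h[1] + 1/3·h[3] + 1/4·h[4] + 1/12·h[5]
  h[1] = 1 + 1/12·h[0] + 1/4·h[1] + 1/6·h[3] + 1/6·h[4] + 1/6·h[5]
  h[3] = 1 + 1/6·h[0] + 1/4·h[1] + 1/12·h[3] + 1/4·h[4] + 1/12·h[5]
  h[4] = 1 + 1/12·h[0] + 1/12·h[1] + 1/6·h[3] + 1/6·h[4] + 1/4·h[5]
  h[5] = 1 + 1/6·h[0] + 1/4·h[1] + 1/6·h[3] + 1/12·h[4] + 1/4·h[5]
Solving the 5×5 linear system over states ≠ 2 gives exactly h = [132186/19531, 123882/19531, 0, 122820/19531, 114630/19531, 136740/19531] (h[2] = 0 is the target).

h = [6.7680, 6.3428, 0.0000, 6.2885, 5.8691, 7.0012]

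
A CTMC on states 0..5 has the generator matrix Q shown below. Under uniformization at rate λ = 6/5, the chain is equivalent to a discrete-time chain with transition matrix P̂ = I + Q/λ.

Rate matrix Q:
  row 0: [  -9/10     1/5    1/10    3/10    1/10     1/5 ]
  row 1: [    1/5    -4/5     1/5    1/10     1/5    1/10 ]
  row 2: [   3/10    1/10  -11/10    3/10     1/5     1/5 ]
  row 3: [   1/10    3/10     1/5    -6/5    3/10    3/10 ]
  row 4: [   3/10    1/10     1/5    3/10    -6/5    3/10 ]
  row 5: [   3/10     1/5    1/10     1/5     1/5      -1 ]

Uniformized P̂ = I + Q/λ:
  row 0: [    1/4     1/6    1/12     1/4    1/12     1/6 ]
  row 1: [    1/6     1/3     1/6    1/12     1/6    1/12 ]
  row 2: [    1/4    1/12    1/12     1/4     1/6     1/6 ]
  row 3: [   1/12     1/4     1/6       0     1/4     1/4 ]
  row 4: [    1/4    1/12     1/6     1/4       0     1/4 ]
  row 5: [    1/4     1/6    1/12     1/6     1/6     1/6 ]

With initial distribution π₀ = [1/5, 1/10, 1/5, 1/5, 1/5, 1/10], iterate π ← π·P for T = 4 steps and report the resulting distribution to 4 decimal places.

π = [0.2070, 0.1899, 0.1243, 0.1629, 0.1398, 0.1761]

t=0: π = [0.2000, 0.1000, 0.2000, 0.2000, 0.2000, 0.1000]
t=1: π = [0.2083, 0.1667, 0.1250, 0.1750, 0.1333, 0.1917]
t=2: π = [0.2069, 0.1875, 0.1229, 0.1625, 0.1417, 0.1785]
t=3: π = [0.2073, 0.1894, 0.1243, 0.1633, 0.1394, 0.1764]
t=4: π = [0.2070, 0.1899, 0.1243, 0.1629, 0.1398, 0.1761]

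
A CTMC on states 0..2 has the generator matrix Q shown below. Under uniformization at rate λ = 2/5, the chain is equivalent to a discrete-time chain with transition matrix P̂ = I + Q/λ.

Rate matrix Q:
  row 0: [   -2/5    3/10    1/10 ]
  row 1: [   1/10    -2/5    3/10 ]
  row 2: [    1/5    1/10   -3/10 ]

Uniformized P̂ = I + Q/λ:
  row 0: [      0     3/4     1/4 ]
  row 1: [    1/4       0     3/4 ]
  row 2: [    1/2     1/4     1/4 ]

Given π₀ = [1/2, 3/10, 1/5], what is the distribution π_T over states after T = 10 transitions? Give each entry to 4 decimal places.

t=0: π = [0.5000, 0.3000, 0.2000]
t=1: π = [0.1750, 0.4250, 0.4000]
t=2: π = [0.3063, 0.2313, 0.4625]
t=3: π = [0.2891, 0.3453, 0.3656]
t=4: π = [0.2691, 0.3082, 0.4227]
t=5: π = [0.2884, 0.3075, 0.4041]
t=6: π = [0.2789, 0.3173, 0.4038]
t=7: π = [0.2812, 0.3101, 0.4087]
t=8: π = [0.2819, 0.3131, 0.4051]
t=9: π = [0.2808, 0.3127, 0.4065]
t=10: π = [0.2814, 0.3122, 0.4063]

π = [0.2814, 0.3122, 0.4063]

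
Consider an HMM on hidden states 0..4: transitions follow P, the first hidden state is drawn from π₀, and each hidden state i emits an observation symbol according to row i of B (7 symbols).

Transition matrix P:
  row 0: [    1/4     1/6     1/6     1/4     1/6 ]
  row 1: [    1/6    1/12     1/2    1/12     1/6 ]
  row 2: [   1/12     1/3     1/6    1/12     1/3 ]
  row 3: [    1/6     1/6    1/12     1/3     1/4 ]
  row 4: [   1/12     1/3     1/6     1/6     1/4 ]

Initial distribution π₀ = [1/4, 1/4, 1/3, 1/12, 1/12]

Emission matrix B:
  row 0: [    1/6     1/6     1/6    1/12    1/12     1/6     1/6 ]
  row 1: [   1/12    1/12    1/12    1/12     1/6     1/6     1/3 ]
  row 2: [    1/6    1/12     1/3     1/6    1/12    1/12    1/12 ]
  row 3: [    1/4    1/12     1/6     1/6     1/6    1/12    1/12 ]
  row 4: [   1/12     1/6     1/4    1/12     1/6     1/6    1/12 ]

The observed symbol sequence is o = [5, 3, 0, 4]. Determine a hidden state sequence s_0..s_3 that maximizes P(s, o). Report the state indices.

t=0: δ = [4.167e-02, 4.167e-02, 2.778e-02, 6.944e-03, 1.389e-02]  (obs o_0=5)
t=1: δ = [8.681e-04, 7.716e-04, 3.472e-03, 1.736e-03, 7.716e-04]  ψ = [0, 2, 1, 0, 2]  (obs o_1=3)
t=2: δ = [4.823e-05, 9.645e-05, 9.645e-05, 1.447e-04, 9.645e-05]  ψ = [2, 2, 2, 3, 2]  (obs o_2=0)
t=3: δ = [2.009e-06, 5.358e-06, 4.019e-06, 8.038e-06, 6.028e-06]  ψ = [3, 2, 1, 3, 3]  (obs o_3=4)
backtrack: best end state = 3; path = [0, 3, 3, 3]

path = [0, 3, 3, 3]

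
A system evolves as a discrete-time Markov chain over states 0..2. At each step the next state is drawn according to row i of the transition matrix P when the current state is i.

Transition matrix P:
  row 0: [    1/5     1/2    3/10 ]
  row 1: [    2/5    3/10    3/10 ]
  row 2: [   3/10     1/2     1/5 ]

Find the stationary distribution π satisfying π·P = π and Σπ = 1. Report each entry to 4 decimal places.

π = [0.3106, 0.4167, 0.2727]

Balance equations π_j = Σ_i π_i·P[i][j]:
  π_0 = 1/5·π_0 + 2/5·π_1 + 3/10·π_2
  π_1 = 1/2·π_0 + 3/10·π_1 + 1/2·π_2
  normalize: π_0 + π_1 + π_2 = 1
Solving the linear system gives exactly π = [41/132, 5/12, 3/11].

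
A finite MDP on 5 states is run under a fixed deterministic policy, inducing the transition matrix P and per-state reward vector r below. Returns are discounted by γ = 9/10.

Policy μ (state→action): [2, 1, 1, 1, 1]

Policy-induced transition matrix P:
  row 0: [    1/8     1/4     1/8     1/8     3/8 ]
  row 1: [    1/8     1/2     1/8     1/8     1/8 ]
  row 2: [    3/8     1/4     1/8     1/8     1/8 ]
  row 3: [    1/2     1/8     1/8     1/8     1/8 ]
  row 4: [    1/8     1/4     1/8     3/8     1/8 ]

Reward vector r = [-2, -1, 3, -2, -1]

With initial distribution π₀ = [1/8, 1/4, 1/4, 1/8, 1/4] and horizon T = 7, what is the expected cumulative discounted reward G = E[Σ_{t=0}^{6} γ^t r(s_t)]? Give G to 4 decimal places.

G = -4.0319

t=0: π = [0.1250, 0.2500, 0.2500, 0.1250, 0.2500], E[r] = -0.2500, γ^t·E[r] = -0.250000, running G = -0.250000
t=1: π = [0.2344, 0.2969, 0.1250, 0.1875, 0.1563], E[r] = -0.9219, γ^t·E[r] = -0.829688, running G = -1.079688
t=2: π = [0.2266, 0.3008, 0.1250, 0.1641, 0.1836], E[r] = -0.8906, γ^t·E[r] = -0.721406, running G = -1.801094
t=3: π = [0.2178, 0.3047, 0.1250, 0.1709, 0.1816], E[r] = -0.8887, γ^t·E[r] = -0.647842, running G = -2.448936
t=4: π = [0.2203, 0.3048, 0.1250, 0.1704, 0.1794], E[r] = -0.8907, γ^t·E[r] = -0.584419, running G = -3.033355
t=5: π = [0.2202, 0.3049, 0.1250, 0.1699, 0.1801], E[r] = -0.8900, γ^t·E[r] = -0.525545, running G = -3.558899
t=6: π = [0.2199, 0.3050, 0.1250, 0.1700, 0.1800], E[r] = -0.8900, γ^t·E[r] = -0.472966, running G = -4.031865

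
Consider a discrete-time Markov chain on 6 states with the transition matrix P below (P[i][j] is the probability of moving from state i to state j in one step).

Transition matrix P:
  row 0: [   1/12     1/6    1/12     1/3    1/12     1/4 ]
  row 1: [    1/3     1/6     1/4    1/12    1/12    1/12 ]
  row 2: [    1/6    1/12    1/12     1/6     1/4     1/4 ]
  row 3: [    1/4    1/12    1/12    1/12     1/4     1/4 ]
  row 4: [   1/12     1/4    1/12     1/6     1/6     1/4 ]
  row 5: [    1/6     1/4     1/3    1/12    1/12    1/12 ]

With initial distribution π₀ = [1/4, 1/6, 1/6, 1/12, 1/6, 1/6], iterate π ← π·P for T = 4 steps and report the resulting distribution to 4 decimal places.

t=0: π = [0.2500, 0.1667, 0.1667, 0.0833, 0.1667, 0.1667]
t=1: π = [0.1667, 0.1736, 0.1528, 0.1736, 0.1389, 0.1944]
t=2: π = [0.1846, 0.1672, 0.1609, 0.1493, 0.1493, 0.1887]
t=3: π = [0.1792, 0.1690, 0.1584, 0.1553, 0.1475, 0.1907]
t=4: π = [0.1806, 0.1687, 0.1592, 0.1536, 0.1479, 0.1901]

π = [0.1806, 0.1687, 0.1592, 0.1536, 0.1479, 0.1901]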